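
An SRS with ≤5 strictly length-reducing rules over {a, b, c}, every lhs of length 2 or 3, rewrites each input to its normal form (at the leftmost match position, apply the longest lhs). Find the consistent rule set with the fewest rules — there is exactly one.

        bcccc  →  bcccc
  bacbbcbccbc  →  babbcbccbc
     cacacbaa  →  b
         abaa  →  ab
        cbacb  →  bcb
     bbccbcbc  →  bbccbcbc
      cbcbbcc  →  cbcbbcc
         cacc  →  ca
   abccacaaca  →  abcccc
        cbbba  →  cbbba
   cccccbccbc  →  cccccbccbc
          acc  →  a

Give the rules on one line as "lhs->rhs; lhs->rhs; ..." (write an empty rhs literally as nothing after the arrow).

  | bcccc
  | bacbbcbccbc => babbcbccbc
  | cacacbaa => caacbaa => ccbaa => cba => b
  | abaa => ab

aa->; ac->a; cba->b; cca->cc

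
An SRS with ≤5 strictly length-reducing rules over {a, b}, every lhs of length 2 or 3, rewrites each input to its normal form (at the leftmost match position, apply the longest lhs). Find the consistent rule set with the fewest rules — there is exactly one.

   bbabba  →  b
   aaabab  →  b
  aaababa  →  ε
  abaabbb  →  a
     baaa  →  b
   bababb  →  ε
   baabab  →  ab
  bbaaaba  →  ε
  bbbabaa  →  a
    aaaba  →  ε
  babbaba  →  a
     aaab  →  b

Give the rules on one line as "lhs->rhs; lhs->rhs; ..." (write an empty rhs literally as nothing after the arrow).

  | bbabba => abba => aa => b
  | aaabab => babab => bab => b
  | aaababa => bababa => baba => ba => ε
  | abaabbb => aabbb => abb => a

aa->b; aab->a; ba->; bb->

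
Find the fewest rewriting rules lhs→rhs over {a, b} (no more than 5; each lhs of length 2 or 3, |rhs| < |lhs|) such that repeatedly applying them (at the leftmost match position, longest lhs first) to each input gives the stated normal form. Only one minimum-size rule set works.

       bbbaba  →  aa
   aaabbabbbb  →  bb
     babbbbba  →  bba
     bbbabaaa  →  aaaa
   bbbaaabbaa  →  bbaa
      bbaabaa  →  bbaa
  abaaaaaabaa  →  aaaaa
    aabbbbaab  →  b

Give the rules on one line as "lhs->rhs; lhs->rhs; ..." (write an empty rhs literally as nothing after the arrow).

  | bbbaba => aaaba => aa
  | aaabbabbbb => aabbabbbb => abbabbbb => bbabbbb => bbbbb => aabb => abb => bb
  | babbbbba => bbbbba => aabba => abba => bba
  | bbbabaaa => aaabaaa => aaaa

ab->b; aba->; bab->b; bbb->aa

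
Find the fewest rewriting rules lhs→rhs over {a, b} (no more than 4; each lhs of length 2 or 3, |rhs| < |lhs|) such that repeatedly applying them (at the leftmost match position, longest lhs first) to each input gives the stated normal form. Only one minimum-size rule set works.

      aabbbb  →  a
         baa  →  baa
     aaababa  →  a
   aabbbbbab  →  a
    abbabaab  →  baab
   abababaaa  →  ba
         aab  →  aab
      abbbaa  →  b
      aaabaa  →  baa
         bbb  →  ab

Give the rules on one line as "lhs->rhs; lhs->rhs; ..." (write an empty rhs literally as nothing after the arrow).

aaa->; aba->b; bb->a

  | aabbbb => aaabb => bb => a
  | baa
  | aaababa => baba => bb => a
  | aabbbbbab => aaabbbab => bbbab => abab => bb => a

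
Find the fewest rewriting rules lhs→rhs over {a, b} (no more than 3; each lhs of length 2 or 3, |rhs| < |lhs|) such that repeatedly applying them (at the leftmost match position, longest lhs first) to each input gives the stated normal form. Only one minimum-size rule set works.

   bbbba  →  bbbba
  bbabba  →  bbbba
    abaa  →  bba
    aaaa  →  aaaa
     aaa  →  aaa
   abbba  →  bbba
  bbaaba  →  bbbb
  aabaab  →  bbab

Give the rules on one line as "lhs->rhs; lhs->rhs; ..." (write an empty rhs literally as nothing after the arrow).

  | bbbba
  | bbabba => bbbba
  | abaa => bba
  | aaaa

aba->bb; abb->bb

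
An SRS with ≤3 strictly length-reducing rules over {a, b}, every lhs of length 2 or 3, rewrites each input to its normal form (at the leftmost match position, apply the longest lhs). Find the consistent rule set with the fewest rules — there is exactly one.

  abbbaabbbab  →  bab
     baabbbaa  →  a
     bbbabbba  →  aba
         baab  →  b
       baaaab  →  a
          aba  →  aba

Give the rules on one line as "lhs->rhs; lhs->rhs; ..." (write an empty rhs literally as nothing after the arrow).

  | abbbaabbbab => aabaabbbab => bbaabbbab => aaabbbab => babbbab => baabab => bab
  | baabbbaa => bbbaa => abaa => a
  | bbbabbba => ababbba => abaaba => aba
  | baab => b

aa->b; baa->; bb->a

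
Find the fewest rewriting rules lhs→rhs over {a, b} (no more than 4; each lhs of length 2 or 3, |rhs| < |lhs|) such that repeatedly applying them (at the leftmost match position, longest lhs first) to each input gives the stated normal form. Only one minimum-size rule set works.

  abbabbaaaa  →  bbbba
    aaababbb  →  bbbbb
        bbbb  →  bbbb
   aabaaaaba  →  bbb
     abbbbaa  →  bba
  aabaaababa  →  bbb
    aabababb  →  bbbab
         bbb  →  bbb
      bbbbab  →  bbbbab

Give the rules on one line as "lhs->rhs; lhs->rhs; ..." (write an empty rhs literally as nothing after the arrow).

aa->; aab->ba; aba->bb; abb->ba

  | abbabbaaaa => baabbaaaa => bbabaaaa => bbbbaaa => bbbba
  | aaababbb => ababbb => bbbbb
  | bbbb
  | aabaaaaba => baaaaaba => baaaba => baba => bbb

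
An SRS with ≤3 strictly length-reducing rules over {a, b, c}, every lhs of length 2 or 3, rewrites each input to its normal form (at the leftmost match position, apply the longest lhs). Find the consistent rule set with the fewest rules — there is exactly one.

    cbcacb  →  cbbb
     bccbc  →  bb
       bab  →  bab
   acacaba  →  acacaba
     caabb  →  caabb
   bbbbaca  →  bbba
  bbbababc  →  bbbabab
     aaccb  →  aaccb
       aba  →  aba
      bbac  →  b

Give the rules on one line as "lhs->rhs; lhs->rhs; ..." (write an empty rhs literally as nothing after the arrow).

  | cbcacb => cbbcb => cbbb
  | bccbc => bcbc => bbc => bb
  | bab
  | acacaba

bac->; bc->b; bca->bb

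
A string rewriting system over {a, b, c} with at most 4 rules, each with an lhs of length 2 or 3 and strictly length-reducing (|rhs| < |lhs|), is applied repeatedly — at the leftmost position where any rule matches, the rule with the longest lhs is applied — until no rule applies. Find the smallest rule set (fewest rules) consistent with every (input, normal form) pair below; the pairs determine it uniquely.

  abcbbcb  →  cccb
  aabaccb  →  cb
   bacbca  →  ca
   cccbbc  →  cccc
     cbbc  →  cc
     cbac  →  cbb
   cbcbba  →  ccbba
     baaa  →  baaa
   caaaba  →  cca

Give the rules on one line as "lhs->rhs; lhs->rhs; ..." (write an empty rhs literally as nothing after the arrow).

  | abcbbcb => ccbbcb => ccbcb => cccb
  | aabaccb => acaccb => baccb => bbcb => bcb => cb
  | bacbca => bbbca => bbca => bca => ca
  | cccbbc => cccbc => cccc

ab->c; ac->b; bc->c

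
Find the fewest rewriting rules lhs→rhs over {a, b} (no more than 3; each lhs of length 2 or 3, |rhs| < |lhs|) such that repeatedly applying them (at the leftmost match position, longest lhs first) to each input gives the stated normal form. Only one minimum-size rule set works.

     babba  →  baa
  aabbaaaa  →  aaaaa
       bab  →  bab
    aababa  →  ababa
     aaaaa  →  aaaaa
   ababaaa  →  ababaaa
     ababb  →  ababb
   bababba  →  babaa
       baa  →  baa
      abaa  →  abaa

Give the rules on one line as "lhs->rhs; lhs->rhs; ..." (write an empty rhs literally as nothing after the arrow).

aab->ab; bba->a

  | babba => baa
  | aabbaaaa => abbaaaa => aaaaa
  | bab
  | aababa => ababa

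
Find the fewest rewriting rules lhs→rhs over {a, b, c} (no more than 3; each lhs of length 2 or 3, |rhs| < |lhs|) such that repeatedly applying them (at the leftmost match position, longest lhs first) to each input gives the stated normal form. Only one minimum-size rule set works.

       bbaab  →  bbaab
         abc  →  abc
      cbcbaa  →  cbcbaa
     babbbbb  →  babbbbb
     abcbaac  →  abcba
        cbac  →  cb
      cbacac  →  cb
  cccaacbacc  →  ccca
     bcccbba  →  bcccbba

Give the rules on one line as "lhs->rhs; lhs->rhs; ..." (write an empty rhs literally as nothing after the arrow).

ac->; acb->a

  | bbaab
  | abc
  | cbcbaa
  | babbbbb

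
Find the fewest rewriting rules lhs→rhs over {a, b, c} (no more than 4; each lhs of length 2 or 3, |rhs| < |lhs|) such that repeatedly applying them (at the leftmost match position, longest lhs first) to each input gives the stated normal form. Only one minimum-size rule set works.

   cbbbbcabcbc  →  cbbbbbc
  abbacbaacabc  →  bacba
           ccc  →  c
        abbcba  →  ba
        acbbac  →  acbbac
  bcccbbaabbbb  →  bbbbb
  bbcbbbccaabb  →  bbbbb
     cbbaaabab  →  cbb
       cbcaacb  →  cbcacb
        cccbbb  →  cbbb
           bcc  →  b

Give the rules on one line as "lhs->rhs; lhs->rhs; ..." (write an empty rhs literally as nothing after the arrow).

aa->a; ab->; bcb->b; cc->

  | cbbbbcabcbc => cbbbbccbc => cbbbbbc
  | abbacbaacabc => bacbaacabc => bacbacabc => bacbacc => bacba
  | ccc => c
  | abbcba => bcba => ba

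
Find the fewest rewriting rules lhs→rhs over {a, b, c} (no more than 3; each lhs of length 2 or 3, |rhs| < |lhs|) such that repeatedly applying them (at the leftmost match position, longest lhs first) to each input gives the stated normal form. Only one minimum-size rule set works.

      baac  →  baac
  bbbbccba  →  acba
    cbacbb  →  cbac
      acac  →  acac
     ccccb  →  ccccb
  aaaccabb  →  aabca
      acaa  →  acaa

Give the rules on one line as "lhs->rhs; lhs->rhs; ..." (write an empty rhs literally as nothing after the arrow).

  | baac
  | bbbbccba => bbccba => acba
  | cbacbb => cbac
  | acac

acc->bc; bb->; bbc->a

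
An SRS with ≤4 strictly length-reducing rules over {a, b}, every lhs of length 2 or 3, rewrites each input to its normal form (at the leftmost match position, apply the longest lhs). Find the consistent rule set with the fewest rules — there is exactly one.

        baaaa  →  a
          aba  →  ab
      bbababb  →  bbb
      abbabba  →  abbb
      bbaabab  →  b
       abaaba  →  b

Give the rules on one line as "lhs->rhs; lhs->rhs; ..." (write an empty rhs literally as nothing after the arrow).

  | baaaa => aaa => a
  | aba => ab
  | bbababb => bbabb => bbb
  | abbabba => abbba => abbb

aa->; ba->b; baa->a; bab->b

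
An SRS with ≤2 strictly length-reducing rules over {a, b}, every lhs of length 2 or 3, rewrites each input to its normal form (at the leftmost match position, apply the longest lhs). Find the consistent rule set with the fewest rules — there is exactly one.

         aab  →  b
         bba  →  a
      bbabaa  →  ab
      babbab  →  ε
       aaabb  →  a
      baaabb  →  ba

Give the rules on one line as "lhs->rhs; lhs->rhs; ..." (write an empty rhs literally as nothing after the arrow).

  | aab => b
  | bba => a
  | bbabaa => abaa => ab
  | babbab => baab => bb => ε

aa->; bb->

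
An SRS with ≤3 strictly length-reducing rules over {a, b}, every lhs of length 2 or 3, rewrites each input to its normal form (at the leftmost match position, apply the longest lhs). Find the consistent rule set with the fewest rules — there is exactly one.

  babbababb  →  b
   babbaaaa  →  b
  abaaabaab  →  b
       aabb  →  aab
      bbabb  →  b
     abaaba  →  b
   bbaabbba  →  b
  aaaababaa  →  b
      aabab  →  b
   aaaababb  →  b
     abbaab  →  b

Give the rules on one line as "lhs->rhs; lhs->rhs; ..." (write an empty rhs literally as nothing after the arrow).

  | babbababb => bbbababb => bbababb => bababb => bbabb => babb => bbb => bb => b
  | babbaaaa => bbbaaaa => bbaaaa => baaaa => baaa => baa => ba => b
  | abaaabaab => baaabaab => baabaab => babaab => bbaab => baab => bab => bb => b
  | aabb => aab

aba->ba; ba->b; bb->b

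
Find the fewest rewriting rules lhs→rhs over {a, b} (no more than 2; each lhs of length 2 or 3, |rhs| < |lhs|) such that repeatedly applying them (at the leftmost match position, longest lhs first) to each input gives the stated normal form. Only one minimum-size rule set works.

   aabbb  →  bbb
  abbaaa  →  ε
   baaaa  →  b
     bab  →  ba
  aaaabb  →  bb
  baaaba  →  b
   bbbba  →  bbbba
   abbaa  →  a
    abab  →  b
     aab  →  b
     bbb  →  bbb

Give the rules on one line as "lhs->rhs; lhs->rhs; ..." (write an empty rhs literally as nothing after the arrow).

aa->; ab->a

  | aabbb => bbb
  | abbaaa => abaaa => aaaa => aa => ε
  | baaaa => baa => b
  | bab => ba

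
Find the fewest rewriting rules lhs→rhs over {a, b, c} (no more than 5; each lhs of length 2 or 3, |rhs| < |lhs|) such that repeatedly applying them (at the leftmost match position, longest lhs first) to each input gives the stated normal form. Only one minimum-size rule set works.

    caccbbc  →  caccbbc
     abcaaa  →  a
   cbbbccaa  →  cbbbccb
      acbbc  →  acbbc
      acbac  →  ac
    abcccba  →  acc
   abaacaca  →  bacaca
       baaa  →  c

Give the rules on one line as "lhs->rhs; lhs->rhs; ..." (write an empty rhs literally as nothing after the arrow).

aa->b; ab->a; bba->c; cba->

  | caccbbc
  | abcaaa => acaaa => acba => a
  | cbbbccaa => cbbbccb
  | acbbc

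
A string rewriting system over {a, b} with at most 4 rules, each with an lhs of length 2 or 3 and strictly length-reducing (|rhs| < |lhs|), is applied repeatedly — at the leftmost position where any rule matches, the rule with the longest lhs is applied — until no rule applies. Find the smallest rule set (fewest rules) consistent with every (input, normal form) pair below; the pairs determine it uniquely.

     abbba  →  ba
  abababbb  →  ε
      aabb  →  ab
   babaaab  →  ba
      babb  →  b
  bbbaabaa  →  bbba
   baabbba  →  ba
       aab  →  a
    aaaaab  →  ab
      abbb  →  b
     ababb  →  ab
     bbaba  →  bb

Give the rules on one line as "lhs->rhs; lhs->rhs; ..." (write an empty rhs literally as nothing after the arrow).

  | abbba => ba
  | abababbb => aababbb => aabbb => abb => ε
  | aabb => ab
  | babaaab => baaaab => baab => ba

aa->; aab->a; aba->aa; abb->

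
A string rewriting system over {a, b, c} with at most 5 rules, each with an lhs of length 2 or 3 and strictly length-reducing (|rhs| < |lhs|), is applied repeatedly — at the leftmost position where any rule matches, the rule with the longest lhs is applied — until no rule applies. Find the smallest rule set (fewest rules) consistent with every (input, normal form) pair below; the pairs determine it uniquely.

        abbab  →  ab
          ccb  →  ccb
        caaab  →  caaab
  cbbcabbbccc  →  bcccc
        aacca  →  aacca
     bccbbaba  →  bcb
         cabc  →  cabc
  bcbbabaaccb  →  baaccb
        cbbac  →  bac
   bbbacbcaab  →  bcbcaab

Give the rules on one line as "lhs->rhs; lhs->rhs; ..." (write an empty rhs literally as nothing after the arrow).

aba->; bba->; bbc->ac; cbb->b

  | abbab => ab
  | ccb
  | caaab
  | cbbcabbbccc => bcabbbccc => bcabaccc => bcccc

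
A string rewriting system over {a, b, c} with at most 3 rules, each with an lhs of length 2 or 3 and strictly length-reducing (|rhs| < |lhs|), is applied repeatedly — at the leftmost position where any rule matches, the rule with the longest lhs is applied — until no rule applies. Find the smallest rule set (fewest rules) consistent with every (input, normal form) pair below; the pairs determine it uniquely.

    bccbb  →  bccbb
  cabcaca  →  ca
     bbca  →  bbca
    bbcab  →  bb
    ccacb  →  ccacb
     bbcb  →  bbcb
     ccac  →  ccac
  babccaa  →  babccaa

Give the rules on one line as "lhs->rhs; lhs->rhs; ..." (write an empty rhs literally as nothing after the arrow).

aca->a; cab->

  | bccbb
  | cabcaca => caca => ca
  | bbca
  | bbcab => bb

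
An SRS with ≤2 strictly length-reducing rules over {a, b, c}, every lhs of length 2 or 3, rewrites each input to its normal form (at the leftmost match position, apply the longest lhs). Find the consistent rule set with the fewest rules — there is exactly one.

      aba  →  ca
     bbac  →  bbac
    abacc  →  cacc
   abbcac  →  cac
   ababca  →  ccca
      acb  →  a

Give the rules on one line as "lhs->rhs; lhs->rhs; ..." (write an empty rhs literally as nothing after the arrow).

ab->c; cb->

  | aba => ca
  | bbac
  | abacc => cacc
  | abbcac => cbcac => cac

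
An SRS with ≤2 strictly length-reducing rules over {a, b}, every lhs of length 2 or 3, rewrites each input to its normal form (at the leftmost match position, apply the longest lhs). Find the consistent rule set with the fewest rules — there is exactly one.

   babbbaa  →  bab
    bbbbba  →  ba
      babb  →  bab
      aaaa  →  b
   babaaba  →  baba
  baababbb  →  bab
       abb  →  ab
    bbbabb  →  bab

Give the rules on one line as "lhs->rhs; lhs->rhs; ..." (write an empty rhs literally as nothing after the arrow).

aa->b; bb->b

  | babbbaa => babbaa => babaa => babb => bab
  | bbbbba => bbbba => bbba => bba => ba
  | babb => bab
  | aaaa => baa => bb => b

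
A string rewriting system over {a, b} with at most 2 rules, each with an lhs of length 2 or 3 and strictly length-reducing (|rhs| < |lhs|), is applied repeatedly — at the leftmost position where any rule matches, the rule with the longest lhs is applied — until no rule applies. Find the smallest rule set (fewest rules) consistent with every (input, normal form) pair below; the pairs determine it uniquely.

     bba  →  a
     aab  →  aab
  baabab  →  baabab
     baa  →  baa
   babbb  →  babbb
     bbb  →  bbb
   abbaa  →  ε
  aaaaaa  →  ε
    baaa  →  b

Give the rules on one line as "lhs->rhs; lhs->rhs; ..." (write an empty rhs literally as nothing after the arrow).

  | bba => a
  | aab
  | baabab
  | baa

aaa->; bba->a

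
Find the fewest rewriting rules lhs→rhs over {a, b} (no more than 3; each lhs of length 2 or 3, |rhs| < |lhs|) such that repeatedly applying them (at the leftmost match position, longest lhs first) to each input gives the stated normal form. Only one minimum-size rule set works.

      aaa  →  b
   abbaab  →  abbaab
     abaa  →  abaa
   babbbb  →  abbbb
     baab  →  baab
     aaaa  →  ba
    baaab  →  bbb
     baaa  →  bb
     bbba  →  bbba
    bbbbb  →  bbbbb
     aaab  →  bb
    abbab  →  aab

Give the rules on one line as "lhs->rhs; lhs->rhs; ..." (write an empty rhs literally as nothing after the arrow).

aaa->b; bab->ab

  | aaa => b
  | abbaab
  | abaa
  | babbbb => abbbb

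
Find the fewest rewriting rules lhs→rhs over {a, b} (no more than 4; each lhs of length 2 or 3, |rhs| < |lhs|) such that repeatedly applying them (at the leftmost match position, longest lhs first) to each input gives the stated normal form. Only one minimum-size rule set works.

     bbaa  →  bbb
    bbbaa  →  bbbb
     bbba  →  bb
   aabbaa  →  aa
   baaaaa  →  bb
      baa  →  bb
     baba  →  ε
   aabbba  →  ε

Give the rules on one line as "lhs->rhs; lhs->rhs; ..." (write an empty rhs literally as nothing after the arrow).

  | bbaa => bbb
  | bbbaa => bbbb
  | bbba => bb
  | aabbaa => abaa => aa

ab->; ba->; baa->bb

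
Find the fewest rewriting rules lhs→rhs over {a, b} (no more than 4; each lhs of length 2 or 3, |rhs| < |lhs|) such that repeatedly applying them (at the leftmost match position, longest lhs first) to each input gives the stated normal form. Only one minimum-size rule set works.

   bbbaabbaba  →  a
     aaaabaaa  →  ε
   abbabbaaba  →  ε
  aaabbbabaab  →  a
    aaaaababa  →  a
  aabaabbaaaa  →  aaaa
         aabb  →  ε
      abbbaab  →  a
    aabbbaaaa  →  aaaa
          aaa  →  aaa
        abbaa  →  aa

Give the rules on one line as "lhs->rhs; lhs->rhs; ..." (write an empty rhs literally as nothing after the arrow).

ab->; aba->b; ba->a

  | bbbaabbaba => bbaabbaba => baabbaba => aabbaba => ababa => bba => ba => a
  | aaaabaaa => aaabaa => aaba => ab => ε
  | abbabbaaba => babbaaba => abbaaba => baaba => aaba => ab => ε
  | aaabbbabaab => aabbabaab => ababaab => bbaab => baab => aab => a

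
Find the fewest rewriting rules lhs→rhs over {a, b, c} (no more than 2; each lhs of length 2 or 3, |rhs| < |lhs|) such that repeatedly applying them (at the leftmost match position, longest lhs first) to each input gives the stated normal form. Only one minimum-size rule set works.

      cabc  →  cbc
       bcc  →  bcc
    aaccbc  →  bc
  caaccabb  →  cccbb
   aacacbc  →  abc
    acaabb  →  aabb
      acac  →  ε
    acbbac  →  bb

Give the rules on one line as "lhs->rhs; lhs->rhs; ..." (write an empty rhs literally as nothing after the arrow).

ac->; ca->c

  | cabc => cbc
  | bcc
  | aaccbc => acbc => bc
  | caaccabb => caccabb => cccabb => cccbb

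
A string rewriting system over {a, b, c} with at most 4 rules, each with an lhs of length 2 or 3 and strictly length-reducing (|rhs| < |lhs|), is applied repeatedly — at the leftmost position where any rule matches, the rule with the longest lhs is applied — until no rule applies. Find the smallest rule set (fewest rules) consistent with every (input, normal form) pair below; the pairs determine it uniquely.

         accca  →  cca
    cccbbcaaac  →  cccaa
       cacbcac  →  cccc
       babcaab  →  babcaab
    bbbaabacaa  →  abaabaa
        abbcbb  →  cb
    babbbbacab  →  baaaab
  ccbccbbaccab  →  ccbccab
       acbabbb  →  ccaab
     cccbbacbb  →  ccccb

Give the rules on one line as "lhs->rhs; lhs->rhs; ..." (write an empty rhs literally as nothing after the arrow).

  | accca => cca
  | cccbbcaaac => cccacaaac => cccaaac => cccaa
  | cacbcac => ccccac => cccc
  | babcaab

ac->; acb->cc; bb->a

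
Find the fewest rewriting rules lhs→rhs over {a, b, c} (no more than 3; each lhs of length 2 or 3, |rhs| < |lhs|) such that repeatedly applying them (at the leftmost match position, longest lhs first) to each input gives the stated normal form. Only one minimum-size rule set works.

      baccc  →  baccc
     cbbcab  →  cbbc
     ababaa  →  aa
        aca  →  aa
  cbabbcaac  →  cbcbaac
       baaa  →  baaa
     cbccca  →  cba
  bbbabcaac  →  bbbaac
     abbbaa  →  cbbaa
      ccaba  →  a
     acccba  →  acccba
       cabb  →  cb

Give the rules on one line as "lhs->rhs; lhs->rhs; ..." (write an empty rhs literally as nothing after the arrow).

ab->c; ca->a

  | baccc
  | cbbcab => cbbab => cbbc
  | ababaa => cabaa => abaa => caa => aa
  | aca => aa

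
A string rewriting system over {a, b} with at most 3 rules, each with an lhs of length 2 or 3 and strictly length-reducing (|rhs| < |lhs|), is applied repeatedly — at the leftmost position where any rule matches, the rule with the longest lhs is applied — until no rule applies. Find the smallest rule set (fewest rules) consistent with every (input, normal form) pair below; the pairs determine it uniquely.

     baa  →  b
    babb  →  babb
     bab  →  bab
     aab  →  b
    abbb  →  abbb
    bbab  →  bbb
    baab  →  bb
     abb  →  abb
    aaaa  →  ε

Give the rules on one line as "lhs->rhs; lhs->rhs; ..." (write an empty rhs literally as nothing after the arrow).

  | baa => b
  | babb
  | bab
  | aab => b

aa->; bba->bb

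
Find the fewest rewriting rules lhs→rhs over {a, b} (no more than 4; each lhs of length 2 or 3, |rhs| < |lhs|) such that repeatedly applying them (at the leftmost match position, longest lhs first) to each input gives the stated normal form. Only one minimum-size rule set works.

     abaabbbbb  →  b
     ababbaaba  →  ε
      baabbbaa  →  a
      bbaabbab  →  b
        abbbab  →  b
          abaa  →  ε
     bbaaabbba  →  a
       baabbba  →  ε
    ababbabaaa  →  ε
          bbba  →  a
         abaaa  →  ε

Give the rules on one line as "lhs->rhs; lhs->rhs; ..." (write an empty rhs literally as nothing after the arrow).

aa->; aaa->aa; ba->; bb->a

  | abaabbbbb => aabbbbb => bbbbb => abbb => aab => b
  | ababbaaba => abbaaba => aaaaba => aaaba => aaba => ba => ε
  | baabbbaa => abbbaa => aabaa => baa => a
  | bbaabbab => aaabbab => aabbab => bbab => aab => b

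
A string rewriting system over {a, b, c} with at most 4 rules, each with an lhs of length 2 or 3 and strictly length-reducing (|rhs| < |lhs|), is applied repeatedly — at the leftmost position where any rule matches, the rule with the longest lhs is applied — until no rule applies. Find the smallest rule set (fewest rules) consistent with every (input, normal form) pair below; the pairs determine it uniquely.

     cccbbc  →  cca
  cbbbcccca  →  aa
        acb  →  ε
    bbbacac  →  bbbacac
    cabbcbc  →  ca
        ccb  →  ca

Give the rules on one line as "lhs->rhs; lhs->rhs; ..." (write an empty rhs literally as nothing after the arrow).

ab->a; abc->ab; acb->; cb->a

  | cccbbc => ccabc => ccab => cca
  | cbbbcccca => abbcccca => abcccca => abccca => abcca => abca => aba => aa
  | acb => ε
  | bbbacac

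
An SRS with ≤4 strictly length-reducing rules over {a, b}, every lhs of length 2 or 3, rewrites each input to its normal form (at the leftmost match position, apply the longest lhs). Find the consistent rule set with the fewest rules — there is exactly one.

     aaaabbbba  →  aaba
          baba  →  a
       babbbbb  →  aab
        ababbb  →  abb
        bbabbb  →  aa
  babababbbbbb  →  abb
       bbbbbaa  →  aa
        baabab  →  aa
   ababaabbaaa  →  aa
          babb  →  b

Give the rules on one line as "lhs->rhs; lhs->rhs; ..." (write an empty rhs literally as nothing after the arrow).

aaa->a; baa->aa; bab->; bbb->aa

  | aaaabbbba => aabbbba => aaaaba => aaba
  | baba => a
  | babbbbb => bbbb => aab
  | ababbb => abb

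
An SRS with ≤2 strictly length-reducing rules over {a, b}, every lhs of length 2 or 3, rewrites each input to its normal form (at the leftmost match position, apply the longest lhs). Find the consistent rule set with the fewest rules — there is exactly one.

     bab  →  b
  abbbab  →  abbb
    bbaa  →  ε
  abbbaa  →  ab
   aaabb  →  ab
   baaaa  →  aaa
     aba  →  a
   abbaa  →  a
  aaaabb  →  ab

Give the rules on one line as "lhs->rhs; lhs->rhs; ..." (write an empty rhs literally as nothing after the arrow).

aab->ba; ba->

  | bab => b
  | abbbab => abbb
  | bbaa => ba => ε
  | abbbaa => abba => ab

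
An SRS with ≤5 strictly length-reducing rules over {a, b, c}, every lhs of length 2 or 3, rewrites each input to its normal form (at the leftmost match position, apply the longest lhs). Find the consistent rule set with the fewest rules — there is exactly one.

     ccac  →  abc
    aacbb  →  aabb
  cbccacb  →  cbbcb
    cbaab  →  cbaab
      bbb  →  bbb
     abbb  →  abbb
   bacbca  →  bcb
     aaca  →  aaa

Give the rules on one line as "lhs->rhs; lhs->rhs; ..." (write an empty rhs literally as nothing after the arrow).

  | ccac => abc
  | aacbb => aabb
  | cbccacb => cbabcb => cbbcb
  | cbaab

ac->a; bab->bb; bca->cb; cca->ab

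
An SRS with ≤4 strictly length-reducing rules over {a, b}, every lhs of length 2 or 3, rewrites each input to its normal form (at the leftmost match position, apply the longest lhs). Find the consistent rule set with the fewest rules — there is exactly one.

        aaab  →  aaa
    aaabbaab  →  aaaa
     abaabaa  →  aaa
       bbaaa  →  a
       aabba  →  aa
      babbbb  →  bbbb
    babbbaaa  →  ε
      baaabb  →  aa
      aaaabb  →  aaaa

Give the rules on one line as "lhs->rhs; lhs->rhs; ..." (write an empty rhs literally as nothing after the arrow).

  | aaab => aaa
  | aaabbaab => aaabaab => aaaab => aaaa
  | abaabaa => aabaa => aaa
  | bbaaa => baa => a

ab->a; aba->a; ba->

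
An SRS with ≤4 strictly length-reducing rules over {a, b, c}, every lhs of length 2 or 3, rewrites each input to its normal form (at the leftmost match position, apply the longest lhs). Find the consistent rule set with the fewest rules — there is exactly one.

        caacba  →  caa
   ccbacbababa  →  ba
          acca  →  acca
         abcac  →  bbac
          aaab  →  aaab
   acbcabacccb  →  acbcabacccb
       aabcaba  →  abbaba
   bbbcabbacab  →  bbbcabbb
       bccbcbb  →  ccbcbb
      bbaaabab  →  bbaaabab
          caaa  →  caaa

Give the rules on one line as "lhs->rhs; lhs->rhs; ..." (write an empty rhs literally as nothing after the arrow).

abc->bb; aca->; bcc->cc; cba->

  | caacba => caa
  | ccbacbababa => ccbababa => cbaba => ba
  | acca
  | abcac => bbac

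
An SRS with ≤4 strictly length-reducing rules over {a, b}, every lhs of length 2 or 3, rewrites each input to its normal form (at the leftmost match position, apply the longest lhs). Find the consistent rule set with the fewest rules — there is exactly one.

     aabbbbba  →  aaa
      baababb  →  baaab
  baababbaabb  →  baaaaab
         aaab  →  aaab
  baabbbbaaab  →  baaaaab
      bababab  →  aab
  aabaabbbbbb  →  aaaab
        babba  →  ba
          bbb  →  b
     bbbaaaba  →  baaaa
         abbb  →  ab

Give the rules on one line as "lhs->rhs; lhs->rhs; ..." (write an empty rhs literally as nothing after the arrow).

  | aabbbbba => aabbbba => aabbba => aabba => aaba => aaa
  | baababb => baaabb => baaab
  | baababbaabb => baaabbaabb => baaabaabb => baaaaabb => baaaaab
  | aaab

aba->aa; bab->; bb->b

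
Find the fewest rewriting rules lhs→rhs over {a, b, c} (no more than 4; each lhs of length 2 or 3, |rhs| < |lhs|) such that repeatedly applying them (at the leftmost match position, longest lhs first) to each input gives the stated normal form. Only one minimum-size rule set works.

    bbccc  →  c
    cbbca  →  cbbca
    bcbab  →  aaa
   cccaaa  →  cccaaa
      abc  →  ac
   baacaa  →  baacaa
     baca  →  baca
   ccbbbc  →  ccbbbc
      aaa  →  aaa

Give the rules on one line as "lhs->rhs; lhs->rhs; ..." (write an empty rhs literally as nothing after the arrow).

ab->a; bcb->aa; bcc->c

  | bbccc => bcc => c
  | cbbca
  | bcbab => aaab => aaa
  | cccaaa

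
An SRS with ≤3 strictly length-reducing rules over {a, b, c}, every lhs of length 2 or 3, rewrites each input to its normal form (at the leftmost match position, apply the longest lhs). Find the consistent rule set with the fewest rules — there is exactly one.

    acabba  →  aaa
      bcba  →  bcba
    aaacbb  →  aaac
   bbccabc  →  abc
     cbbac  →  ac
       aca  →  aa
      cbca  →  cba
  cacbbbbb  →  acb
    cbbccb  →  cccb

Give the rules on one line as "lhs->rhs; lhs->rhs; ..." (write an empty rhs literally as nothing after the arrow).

  | acabba => aabba => aaa
  | bcba
  | aaacbb => aaac
  | bbccabc => ccabc => cabc => abc

bb->; ca->a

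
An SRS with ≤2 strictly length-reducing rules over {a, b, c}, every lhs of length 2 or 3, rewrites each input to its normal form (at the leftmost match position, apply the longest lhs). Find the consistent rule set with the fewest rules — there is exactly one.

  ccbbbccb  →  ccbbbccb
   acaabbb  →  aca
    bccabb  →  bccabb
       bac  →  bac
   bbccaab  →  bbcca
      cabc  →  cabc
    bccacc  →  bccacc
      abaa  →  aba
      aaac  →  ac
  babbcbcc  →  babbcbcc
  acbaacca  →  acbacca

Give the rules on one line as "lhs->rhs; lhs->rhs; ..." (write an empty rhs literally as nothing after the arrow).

  | ccbbbccb
  | acaabbb => acaabb => acaab => acaa => aca
  | bccabb
  | bac

aa->a; aab->aa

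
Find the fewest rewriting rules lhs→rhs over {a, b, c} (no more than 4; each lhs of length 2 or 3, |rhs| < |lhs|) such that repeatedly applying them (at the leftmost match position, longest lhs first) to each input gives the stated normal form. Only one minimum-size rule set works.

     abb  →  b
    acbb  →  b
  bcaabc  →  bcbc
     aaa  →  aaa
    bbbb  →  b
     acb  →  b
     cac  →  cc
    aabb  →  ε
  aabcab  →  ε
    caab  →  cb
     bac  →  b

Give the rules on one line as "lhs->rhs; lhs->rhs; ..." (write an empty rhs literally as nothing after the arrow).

  | abb => b
  | acbb => bb => b
  | bcaabc => bcabc => bcbc
  | aaa

ab->; ac->; bb->b; ca->c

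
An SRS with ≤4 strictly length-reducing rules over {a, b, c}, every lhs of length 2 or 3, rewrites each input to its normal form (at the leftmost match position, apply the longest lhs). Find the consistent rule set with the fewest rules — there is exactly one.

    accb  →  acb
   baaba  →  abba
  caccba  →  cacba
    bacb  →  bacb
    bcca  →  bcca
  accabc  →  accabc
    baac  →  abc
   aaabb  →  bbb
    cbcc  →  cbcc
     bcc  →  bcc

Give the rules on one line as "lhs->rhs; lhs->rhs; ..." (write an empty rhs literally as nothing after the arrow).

  | accb => acb
  | baaba => abba
  | caccba => cacba
  | bacb

aaa->b; baa->ab; ccb->cb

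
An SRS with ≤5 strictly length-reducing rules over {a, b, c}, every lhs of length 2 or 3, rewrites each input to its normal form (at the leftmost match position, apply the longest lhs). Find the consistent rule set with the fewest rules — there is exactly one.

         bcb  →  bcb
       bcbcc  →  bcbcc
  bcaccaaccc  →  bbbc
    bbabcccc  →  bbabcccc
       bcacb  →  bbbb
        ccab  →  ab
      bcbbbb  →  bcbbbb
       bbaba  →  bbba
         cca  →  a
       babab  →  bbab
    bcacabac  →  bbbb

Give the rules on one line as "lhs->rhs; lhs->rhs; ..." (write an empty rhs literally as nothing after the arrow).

aba->ba; ac->; ca->a; cac->bb

  | bcb
  | bcbcc
  | bcaccaaccc => bbbcaaccc => bbbaaccc => bbbacc => bbbc
  | bbabcccc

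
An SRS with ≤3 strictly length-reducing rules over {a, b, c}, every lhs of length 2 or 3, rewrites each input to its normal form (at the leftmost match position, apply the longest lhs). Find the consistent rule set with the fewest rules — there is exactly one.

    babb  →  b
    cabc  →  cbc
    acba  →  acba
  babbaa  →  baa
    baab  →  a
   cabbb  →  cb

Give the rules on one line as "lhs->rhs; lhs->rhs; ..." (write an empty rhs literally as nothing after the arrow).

ab->b; bb->a

  | babb => bbb => ab => b
  | cabc => cbc
  | acba
  | babbaa => bbbaa => abaa => baa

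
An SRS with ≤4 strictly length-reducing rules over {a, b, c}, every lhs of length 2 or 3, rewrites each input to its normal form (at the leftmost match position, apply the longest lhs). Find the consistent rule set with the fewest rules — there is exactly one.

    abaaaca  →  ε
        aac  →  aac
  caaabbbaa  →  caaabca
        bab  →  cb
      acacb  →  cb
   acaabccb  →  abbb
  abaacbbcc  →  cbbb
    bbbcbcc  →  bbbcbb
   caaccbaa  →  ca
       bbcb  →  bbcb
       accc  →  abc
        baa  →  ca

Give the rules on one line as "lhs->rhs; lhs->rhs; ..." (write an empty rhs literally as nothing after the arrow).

  | abaaaca => acaaca => aca => ε
  | aac
  | caaabbbaa => caaabca
  | bab => cb

aca->; ba->c; bba->c; cc->b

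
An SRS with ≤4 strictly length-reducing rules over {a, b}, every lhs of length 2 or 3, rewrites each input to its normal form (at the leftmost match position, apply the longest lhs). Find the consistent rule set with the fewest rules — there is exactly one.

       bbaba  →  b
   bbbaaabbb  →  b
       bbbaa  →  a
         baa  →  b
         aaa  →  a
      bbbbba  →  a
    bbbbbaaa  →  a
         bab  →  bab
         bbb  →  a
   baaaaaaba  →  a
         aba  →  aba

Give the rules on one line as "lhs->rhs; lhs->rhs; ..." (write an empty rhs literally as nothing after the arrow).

aa->; aab->ba; bb->a; bbb->a

  | bbaba => aaba => baa => b
  | bbbaaabbb => aaaabbb => aabbb => babb => baa => b
  | bbbaa => aaa => a
  | baa => b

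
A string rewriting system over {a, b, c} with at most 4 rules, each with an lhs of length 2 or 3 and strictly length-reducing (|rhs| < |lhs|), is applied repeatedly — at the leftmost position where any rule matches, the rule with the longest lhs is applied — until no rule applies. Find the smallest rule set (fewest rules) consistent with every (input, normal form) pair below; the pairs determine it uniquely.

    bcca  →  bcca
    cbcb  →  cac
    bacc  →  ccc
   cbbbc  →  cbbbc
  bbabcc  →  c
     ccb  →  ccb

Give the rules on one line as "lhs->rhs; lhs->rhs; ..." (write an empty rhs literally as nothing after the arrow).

  | bcca
  | cbcb => cac
  | bacc => ccc
  | cbbbc

acc->; ba->c; bcb->ac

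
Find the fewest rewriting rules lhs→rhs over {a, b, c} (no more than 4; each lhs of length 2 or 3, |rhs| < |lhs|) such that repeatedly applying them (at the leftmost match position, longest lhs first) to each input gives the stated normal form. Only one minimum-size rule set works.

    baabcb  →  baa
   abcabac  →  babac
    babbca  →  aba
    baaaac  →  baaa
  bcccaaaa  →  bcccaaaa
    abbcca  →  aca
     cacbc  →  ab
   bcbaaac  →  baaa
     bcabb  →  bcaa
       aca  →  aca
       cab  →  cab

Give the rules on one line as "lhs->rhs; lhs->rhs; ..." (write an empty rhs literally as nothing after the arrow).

aac->bb; abc->b; bb->a; cb->a

  | baabcb => babb => baa
  | abcabac => babac
  | babbca => baaca => bbba => aba
  | baaaac => baabb => baaa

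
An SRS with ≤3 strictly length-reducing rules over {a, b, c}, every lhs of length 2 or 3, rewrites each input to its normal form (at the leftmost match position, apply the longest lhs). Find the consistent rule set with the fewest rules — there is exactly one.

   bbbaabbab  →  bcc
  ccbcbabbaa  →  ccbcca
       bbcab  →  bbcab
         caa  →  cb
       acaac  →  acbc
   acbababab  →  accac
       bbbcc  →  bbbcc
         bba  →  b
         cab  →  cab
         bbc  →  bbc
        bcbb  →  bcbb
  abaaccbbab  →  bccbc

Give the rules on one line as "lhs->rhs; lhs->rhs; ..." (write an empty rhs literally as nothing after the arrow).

  | bbbaabbab => bbabbab => bcbab => bcc
  | ccbcbabbaa => ccbccbaa => ccbcca
  | bbcab
  | caa => cb

aa->b; ba->; bab->c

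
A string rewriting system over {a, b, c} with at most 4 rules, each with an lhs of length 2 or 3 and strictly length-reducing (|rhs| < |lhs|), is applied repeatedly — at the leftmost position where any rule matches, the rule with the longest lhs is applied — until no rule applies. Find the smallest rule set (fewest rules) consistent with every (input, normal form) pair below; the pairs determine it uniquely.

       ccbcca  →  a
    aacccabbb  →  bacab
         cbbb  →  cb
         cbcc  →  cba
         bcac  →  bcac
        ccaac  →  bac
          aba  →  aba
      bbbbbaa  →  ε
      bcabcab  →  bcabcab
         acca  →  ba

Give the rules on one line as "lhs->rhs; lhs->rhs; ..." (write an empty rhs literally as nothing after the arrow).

  | ccbcca => abcca => abaa => abb => a
  | aacccabbb => bcccabbb => bacabbb => bacab
  | cbbb => cb
  | cbcc => cba

aa->b; bb->; cc->a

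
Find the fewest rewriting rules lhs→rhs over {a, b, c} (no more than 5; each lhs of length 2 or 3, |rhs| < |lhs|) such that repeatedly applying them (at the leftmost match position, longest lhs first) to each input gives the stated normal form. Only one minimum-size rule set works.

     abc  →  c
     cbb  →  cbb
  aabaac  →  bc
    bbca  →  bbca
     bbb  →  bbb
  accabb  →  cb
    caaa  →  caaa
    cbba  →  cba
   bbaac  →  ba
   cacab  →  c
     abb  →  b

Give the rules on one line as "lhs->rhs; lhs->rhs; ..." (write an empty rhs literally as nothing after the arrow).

  | abc => c
  | cbb
  | aabaac => abac => bc
  | bbca

ab->; aba->b; ac->; bba->ba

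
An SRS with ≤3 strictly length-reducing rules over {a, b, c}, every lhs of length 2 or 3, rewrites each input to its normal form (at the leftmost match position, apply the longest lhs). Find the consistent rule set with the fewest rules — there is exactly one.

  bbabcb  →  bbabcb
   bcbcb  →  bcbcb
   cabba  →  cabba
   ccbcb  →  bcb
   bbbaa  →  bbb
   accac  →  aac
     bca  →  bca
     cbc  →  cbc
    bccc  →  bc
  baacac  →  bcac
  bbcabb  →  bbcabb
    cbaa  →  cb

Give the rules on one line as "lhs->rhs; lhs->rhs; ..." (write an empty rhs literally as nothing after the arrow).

baa->b; cc->

  | bbabcb
  | bcbcb
  | cabba
  | ccbcb => bcb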